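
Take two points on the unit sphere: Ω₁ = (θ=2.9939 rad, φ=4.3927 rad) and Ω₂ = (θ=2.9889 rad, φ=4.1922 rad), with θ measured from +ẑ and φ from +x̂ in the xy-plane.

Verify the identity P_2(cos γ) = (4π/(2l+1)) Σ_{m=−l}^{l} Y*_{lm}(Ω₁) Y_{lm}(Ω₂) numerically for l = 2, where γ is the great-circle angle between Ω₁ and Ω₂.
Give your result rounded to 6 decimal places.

0.998618

Expand P_2 via completeness: Σ_{m} conj(Y_{2,m}) at Ω₁ times Y_{2,m} at Ω₂ —
  term(m=-2) = +0.000069+0.000029i   from Y*(Ω₁)=-0.006712+0.004991i, Y(Ω₂)=-0.004521-0.007708i
  term(m=-1) = +0.012798+0.002601i   from Y*(Ω₁)=+0.035339+0.106750i, Y(Ω₂)=+0.057725-0.100775i
  term(m=+0) = +0.371604+0.000000i   from Y*(Ω₁)=+0.610294-0.000000i, Y(Ω₂)=+0.608894+0.000000i
  term(m=+1) = +0.012798-0.002601i   from Y*(Ω₁)=-0.035339+0.106750i, Y(Ω₂)=-0.057725-0.100775i
  term(m=+2) = +0.000069-0.000029i   from Y*(Ω₁)=-0.006712-0.004991i, Y(Ω₂)=-0.004521+0.007708i
Accumulated sum +0.397337+0.000000i; after 4π/(2l+1) scaling, +0.998618+0.000000i ⇒ P_2 = 0.998618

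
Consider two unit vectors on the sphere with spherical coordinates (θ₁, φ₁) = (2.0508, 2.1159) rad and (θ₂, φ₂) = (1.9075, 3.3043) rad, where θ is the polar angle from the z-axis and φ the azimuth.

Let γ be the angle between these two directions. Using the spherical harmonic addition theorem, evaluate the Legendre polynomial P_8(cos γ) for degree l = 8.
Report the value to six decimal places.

-0.162676

Summing Y*_{l m}(θ₁,φ₁)·Y_{l m}(θ₂,φ₂) over m ∈ [−8, 8]; prefactor 4π/(2·8+1) = 0.739198:
  m=-8: Y*=(-0.068006, -0.185405)  Y=(0.086319, -0.312943)  product (-0.063891, 0.005278)
  m=-7: Y*=(0.256712, -0.321290)  Y=(0.190240, -0.412796)  product (-0.083791, -0.167092)
  m=-6: Y*=(0.399687, 0.051859)  Y=(0.094991, -0.140484)  product (0.045252, -0.051223)
  m=-5: Y*=(0.016552, 0.037459)  Y=(-0.188377, 0.199288)  product (-0.010583, -0.003758)
  m=-4: Y*=(0.190460, -0.272728)  Y=(-0.227156, 0.172982)  product (0.003913, 0.094898)
  m=-3: Y*=(0.216536, 0.013989)  Y=(0.134314, -0.071318)  product (0.030082, -0.013564)
  m=-2: Y*=(-0.108057, -0.207260)  Y=(0.295197, -0.099602)  product (-0.052542, -0.050420)
  m=-1: Y*=(0.139413, -0.229907)  Y=(-0.094267, 0.015475)  product (-0.009584, 0.023830)
  m=+0: Y*=(-0.197474, -0.000000)  Y=(-0.315072, 0.000000)  product (0.062219, 0.000000)
  m=+1: Y*=(-0.139413, -0.229907)  Y=(0.094267, 0.015475)  product (-0.009584, -0.023830)
  m=+2: Y*=(-0.108057, 0.207260)  Y=(0.295197, 0.099602)  product (-0.052542, 0.050420)
  m=+3: Y*=(-0.216536, 0.013989)  Y=(-0.134314, -0.071318)  product (0.030082, 0.013564)
  m=+4: Y*=(0.190460, 0.272728)  Y=(-0.227156, -0.172982)  product (0.003913, -0.094898)
  m=+5: Y*=(-0.016552, 0.037459)  Y=(0.188377, 0.199288)  product (-0.010583, 0.003758)
  m=+6: Y*=(0.399687, -0.051859)  Y=(0.094991, 0.140484)  product (0.045252, 0.051223)
  m=+7: Y*=(-0.256712, -0.321290)  Y=(-0.190240, -0.412796)  product (-0.083791, 0.167092)
  m=+8: Y*=(-0.068006, 0.185405)  Y=(0.086319, 0.312943)  product (-0.063891, -0.005278)
Σ over m = (-0.220071, 0.000000); ×(4π/17) → (-0.162676, 0.000000). Real part: -0.162676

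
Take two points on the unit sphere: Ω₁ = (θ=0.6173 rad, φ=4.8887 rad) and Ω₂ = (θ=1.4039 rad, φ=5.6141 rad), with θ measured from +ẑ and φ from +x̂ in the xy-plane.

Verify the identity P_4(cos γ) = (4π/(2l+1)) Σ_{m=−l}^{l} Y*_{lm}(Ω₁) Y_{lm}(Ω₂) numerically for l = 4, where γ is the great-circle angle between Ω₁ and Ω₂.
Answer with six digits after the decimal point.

-0.373585

Addition theorem: P_4(cos γ) = (4π/9) Σ_m Y*_{lm}(Ω₁) Y_{lm}(Ω₂), m = −4…4:
  [-4]  conj(Y_{4,-4})(Ω₁) = 0.03783 + 0.03220j ; Y_{4,-4}(Ω₂) = -0.37397 + 0.18773j ; Δ = -0.02019 - 0.00494j
  [-3]  conj(Y_{4,-3})(Ω₁) = -0.09989 + 0.17090j ; Y_{4,-3}(Ω₂) = -0.08429 + 0.18069j ; Δ = -0.02246 - 0.03245j
  [-2]  conj(Y_{4,-2})(Ω₁) = -0.38442 - 0.14147j ; Y_{4,-2}(Ω₂) = -0.06050 - 0.25538j ; Δ = -0.01287 + 0.10673j
  [-1]  conj(Y_{4,-1})(Ω₁) = 0.06481 - 0.36376j ; Y_{4,-1}(Ω₂) = -0.17062 - 0.13492j ; Δ = -0.06014 + 0.05332j
  [+0]  conj(Y_{4,0})(Ω₁) = -0.15582 + 0.00000j ; Y_{4,0}(Ω₂) = 0.23260 + 0.00000j ; Δ = -0.03624 + 0.00000j
  [+1]  conj(Y_{4,1})(Ω₁) = -0.06481 - 0.36376j ; Y_{4,1}(Ω₂) = 0.17062 - 0.13492j ; Δ = -0.06014 - 0.05332j
  [+2]  conj(Y_{4,2})(Ω₁) = -0.38442 + 0.14147j ; Y_{4,2}(Ω₂) = -0.06050 + 0.25538j ; Δ = -0.01287 - 0.10673j
  [+3]  conj(Y_{4,3})(Ω₁) = 0.09989 + 0.17090j ; Y_{4,3}(Ω₂) = 0.08429 + 0.18069j ; Δ = -0.02246 + 0.03245j
  [+4]  conj(Y_{4,4})(Ω₁) = 0.03783 - 0.03220j ; Y_{4,4}(Ω₂) = -0.37397 - 0.18773j ; Δ = -0.02019 + 0.00494j
Σ over m = -0.26756 + 0.00000j; ×(4π/9) → -0.37358 + 0.00000j. Real part: -0.373585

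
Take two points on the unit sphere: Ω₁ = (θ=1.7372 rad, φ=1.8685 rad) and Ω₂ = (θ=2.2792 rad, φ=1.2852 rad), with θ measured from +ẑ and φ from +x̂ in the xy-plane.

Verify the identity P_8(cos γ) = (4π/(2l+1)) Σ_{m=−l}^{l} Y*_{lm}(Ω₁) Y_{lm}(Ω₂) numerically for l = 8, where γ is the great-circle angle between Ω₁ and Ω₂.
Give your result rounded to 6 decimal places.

Expand P_8 via completeness: Σ_{m} conj(Y_{8,m}) at Ω₁ times Y_{8,m} at Ω₂ —
  [-8]  conj(Y_{8,-8})(Ω₁) = -0.334270+0.317684i ; Y_{8,-8}(Ω₂) = -0.037332+0.043085i ; Δ = -0.001209-0.026262i
  [-7]  conj(Y_{8,-7})(Ω₁) = -0.269913-0.152089i ; Y_{8,-7}(Ω₂) = +0.177716+0.081156i ; Δ = -0.035625-0.048934i
  [-6]  conj(Y_{8,-6})(Ω₁) = -0.043559+0.199062i ; Y_{8,-6}(Ω₂) = +0.054956-0.382278i ; Δ = +0.073703+0.027591i
  [-5]  conj(Y_{8,-5})(Ω₁) = -0.324112+0.026728i ; Y_{8,-5}(Ω₂) = -0.443008+0.063702i ; Δ = +0.141882-0.032487i
  [-4]  conj(Y_{8,-4})(Ω₁) = +0.039830+0.099727i ; Y_{8,-4}(Ω₂) = +0.076714+0.167975i ; Δ = -0.013696+0.014341i
  [-3]  conj(Y_{8,-3})(Ω₁) = -0.250367+0.201505i ; Y_{8,-3}(Ω₂) = -0.191400+0.165852i ; Δ = +0.014500-0.080092i
  [-2]  conj(Y_{8,-2})(Ω₁) = +0.051765+0.035066i ; Y_{8,-2}(Ω₂) = +0.282933+0.181828i ; Δ = +0.008270+0.019334i
  [-1]  conj(Y_{8,-1})(Ω₁) = -0.093010+0.303139i ; Y_{8,-1}(Ω₂) = -0.030471+0.103776i ; Δ = -0.028625-0.018889i
  [+0]  conj(Y_{8,0})(Ω₁) = +0.049097-0.000000i ; Y_{8,0}(Ω₂) = +0.353459+0.000000i ; Δ = +0.017354+0.000000i
  [+1]  conj(Y_{8,1})(Ω₁) = +0.093010+0.303139i ; Y_{8,1}(Ω₂) = +0.030471+0.103776i ; Δ = -0.028625+0.018889i
  [+2]  conj(Y_{8,2})(Ω₁) = +0.051765-0.035066i ; Y_{8,2}(Ω₂) = +0.282933-0.181828i ; Δ = +0.008270-0.019334i
  [+3]  conj(Y_{8,3})(Ω₁) = +0.250367+0.201505i ; Y_{8,3}(Ω₂) = +0.191400+0.165852i ; Δ = +0.014500+0.080092i
  [+4]  conj(Y_{8,4})(Ω₁) = +0.039830-0.099727i ; Y_{8,4}(Ω₂) = +0.076714-0.167975i ; Δ = -0.013696-0.014341i
  [+5]  conj(Y_{8,5})(Ω₁) = +0.324112+0.026728i ; Y_{8,5}(Ω₂) = +0.443008+0.063702i ; Δ = +0.141882+0.032487i
  [+6]  conj(Y_{8,6})(Ω₁) = -0.043559-0.199062i ; Y_{8,6}(Ω₂) = +0.054956+0.382278i ; Δ = +0.073703-0.027591i
  [+7]  conj(Y_{8,7})(Ω₁) = +0.269913-0.152089i ; Y_{8,7}(Ω₂) = -0.177716+0.081156i ; Δ = -0.035625+0.048934i
  [+8]  conj(Y_{8,8})(Ω₁) = -0.334270-0.317684i ; Y_{8,8}(Ω₂) = -0.037332-0.043085i ; Δ = -0.001209+0.026262i
Σ over m = +0.335755-0.000000i; ×(4π/17) → +0.248190-0.000000i. Real part: 0.248190

0.248190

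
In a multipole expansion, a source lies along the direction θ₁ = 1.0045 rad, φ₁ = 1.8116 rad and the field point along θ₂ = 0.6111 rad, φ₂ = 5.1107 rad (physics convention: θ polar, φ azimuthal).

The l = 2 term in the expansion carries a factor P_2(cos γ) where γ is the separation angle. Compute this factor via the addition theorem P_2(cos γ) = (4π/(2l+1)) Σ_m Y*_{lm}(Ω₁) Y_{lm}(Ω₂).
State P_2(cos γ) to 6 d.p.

-0.497742

Summing Y*_{l m}(θ₁,φ₁)·Y_{l m}(θ₂,φ₂) over m ∈ [−2, 2]; prefactor 4π/(2·2+1) = 2.513274:
  [-2]  conj(Y_{2,-2})(Ω₁) = -0.24380 - 0.12742j ; Y_{2,-2}(Ω₂) = -0.08890 + 0.09092j ; Δ = 0.03326 - 0.01084j
  [-1]  conj(Y_{2,-1})(Ω₁) = -0.08342 + 0.33968j ; Y_{2,-1}(Ω₂) = 0.14081 + 0.33462j ; Δ = -0.12541 + 0.01992j
  [+0]  conj(Y_{2,0})(Ω₁) = -0.04304 + 0.00000j ; Y_{2,0}(Ω₂) = 0.31929 + 0.00000j ; Δ = -0.01374 + 0.00000j
  [+1]  conj(Y_{2,1})(Ω₁) = 0.08342 + 0.33968j ; Y_{2,1}(Ω₂) = -0.14081 + 0.33462j ; Δ = -0.12541 - 0.01992j
  [+2]  conj(Y_{2,2})(Ω₁) = -0.24380 + 0.12742j ; Y_{2,2}(Ω₂) = -0.08890 - 0.09092j ; Δ = 0.03326 + 0.01084j
Accumulated sum -0.19805 + 0.00000j; after 4π/(2l+1) scaling, -0.49774 + 0.00000j ⇒ P_2 = -0.497742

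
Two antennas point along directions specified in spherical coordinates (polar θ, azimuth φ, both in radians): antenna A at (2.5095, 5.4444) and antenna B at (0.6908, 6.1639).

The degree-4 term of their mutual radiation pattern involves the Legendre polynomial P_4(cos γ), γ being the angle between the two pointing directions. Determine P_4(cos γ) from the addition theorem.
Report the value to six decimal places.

Term-by-term m-sum for l=4 (normalisation 4π/9 = 1.396263):
  m=-4: -0.05270 + 0.01143j × 0.06479 + 0.03349j = -0.00380 - 0.00102j  (running Σ = -0.00380 - 0.00102j)
  m=-3: 0.16888 + 0.12190j × 0.23373 + 0.08740j = 0.02882 + 0.04325j  (running Σ = 0.02502 + 0.04223j)
  m=-2: -0.04426 - 0.41294j × 0.41676 + 0.10136j = 0.02341 - 0.17658j  (running Σ = 0.04843 - 0.13435j)
  m=-1: -0.23459 + 0.26108j × 0.26717 + 0.03202j = -0.07104 + 0.06224j  (running Σ = -0.02261 - 0.07211j)
  m=0: -0.17965 + 0.00000j × -0.26133 + 0.00000j = 0.04695 + 0.00000j  (running Σ = 0.02434 - 0.07211j)
  m=1: 0.23459 + 0.26108j × -0.26717 + 0.03202j = -0.07104 - 0.06224j  (running Σ = -0.04670 - 0.13435j)
  m=2: -0.04426 + 0.41294j × 0.41676 - 0.10136j = 0.02341 + 0.17658j  (running Σ = -0.02329 + 0.04223j)
  m=3: -0.16888 + 0.12190j × -0.23373 + 0.08740j = 0.02882 - 0.04325j  (running Σ = 0.00553 - 0.00102j)
  m=4: -0.05270 - 0.01143j × 0.06479 - 0.03349j = -0.00380 + 0.00102j  (running Σ = 0.00173 + 0.00000j)
Accumulated sum 0.00173 + 0.00000j; after 4π/(2l+1) scaling, 0.00242 + 0.00000j ⇒ P_4 = 0.002419

0.002419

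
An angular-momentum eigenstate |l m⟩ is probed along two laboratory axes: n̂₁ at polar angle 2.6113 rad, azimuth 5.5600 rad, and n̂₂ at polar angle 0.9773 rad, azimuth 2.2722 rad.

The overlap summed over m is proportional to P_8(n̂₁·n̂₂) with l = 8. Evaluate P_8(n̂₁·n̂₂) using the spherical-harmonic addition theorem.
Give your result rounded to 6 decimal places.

Summing Y*_{l m}(θ₁,φ₁)·Y_{l m}(θ₂,φ₂) over m ∈ [−8, 8]; prefactor 4π/(2·8+1) = 0.739198:
  [-8]  conj(Y_{8,-8})(Ω₁) = (0.001940, 0.001054) ; Y_{8,-8}(Ω₂) = (0.089972, 0.071568) ; Δ = (0.000099, 0.000234)
  [-7]  conj(Y_{8,-7})(Ω₁) = (-0.005163, -0.014148) ; Y_{8,-7}(Ω₂) = (-0.304208, 0.060855) ; Δ = (0.002432, 0.003990)
  [-6]  conj(Y_{8,-6})(Ω₁) = (-0.023355, 0.059634) ; Y_{8,-6}(Ω₂) = (0.217792, -0.394934) ; Δ = (0.018465, 0.022211)
  [-5]  conj(Y_{8,-5})(Ω₁) = (0.168606, -0.086567) ; Y_{8,-5}(Ω₂) = (0.107629, 0.281302) ; Δ = (0.042498, 0.038112)
  [-4]  conj(Y_{8,-4})(Ω₁) = (-0.378687, -0.096231) ; Y_{8,-4}(Ω₂) = (0.116643, 0.040734) ; Δ = (-0.040251, -0.026650)
  [-3]  conj(Y_{8,-3})(Ω₁) = (0.288472, 0.422783) ; Y_{8,-3}(Ω₂) = (-0.315564, 0.186345) ; Δ = (-0.169815, -0.079660)
  [-2]  conj(Y_{8,-2})(Ω₁) = (0.033779, -0.270075) ; Y_{8,-2}(Ω₂) = (0.010834, -0.063883) ; Δ = (-0.016887, -0.005084)
  [-1]  conj(Y_{8,-1})(Ω₁) = (0.206199, -0.182016) ; Y_{8,-1}(Ω₂) = (-0.216142, -0.255883) ; Δ = (-0.091143, -0.013422)
  [+0]  conj(Y_{8,0})(Ω₁) = (-0.378942, -0.000000) ; Y_{8,0}(Ω₂) = (0.117150, 0.000000) ; Δ = (-0.044393, -0.000000)
  [+1]  conj(Y_{8,1})(Ω₁) = (-0.206199, -0.182016) ; Y_{8,1}(Ω₂) = (0.216142, -0.255883) ; Δ = (-0.091143, 0.013422)
  [+2]  conj(Y_{8,2})(Ω₁) = (0.033779, 0.270075) ; Y_{8,2}(Ω₂) = (0.010834, 0.063883) ; Δ = (-0.016887, 0.005084)
  [+3]  conj(Y_{8,3})(Ω₁) = (-0.288472, 0.422783) ; Y_{8,3}(Ω₂) = (0.315564, 0.186345) ; Δ = (-0.169815, 0.079660)
  [+4]  conj(Y_{8,4})(Ω₁) = (-0.378687, 0.096231) ; Y_{8,4}(Ω₂) = (0.116643, -0.040734) ; Δ = (-0.040251, 0.026650)
  [+5]  conj(Y_{8,5})(Ω₁) = (-0.168606, -0.086567) ; Y_{8,5}(Ω₂) = (-0.107629, 0.281302) ; Δ = (0.042498, -0.038112)
  [+6]  conj(Y_{8,6})(Ω₁) = (-0.023355, -0.059634) ; Y_{8,6}(Ω₂) = (0.217792, 0.394934) ; Δ = (0.018465, -0.022211)
  [+7]  conj(Y_{8,7})(Ω₁) = (0.005163, -0.014148) ; Y_{8,7}(Ω₂) = (0.304208, 0.060855) ; Δ = (0.002432, -0.003990)
  [+8]  conj(Y_{8,8})(Ω₁) = (0.001940, -0.001054) ; Y_{8,8}(Ω₂) = (0.089972, -0.071568) ; Δ = (0.000099, -0.000234)
Σ over m = (-0.553598, 0.000000); ×(4π/17) → (-0.409219, 0.000000). Real part: -0.409219

-0.409219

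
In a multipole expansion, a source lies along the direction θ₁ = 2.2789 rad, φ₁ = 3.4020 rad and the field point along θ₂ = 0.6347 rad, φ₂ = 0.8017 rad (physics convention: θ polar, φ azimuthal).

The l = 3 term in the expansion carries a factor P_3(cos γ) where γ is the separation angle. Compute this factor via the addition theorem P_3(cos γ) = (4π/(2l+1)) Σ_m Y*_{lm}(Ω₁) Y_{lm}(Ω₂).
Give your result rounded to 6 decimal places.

-0.517682

Expand P_3 via completeness: Σ_{m} conj(Y_{3,m}) at Ω₁ times Y_{3,m} at Ω₂ —
  m=-3: Y*=-0.129840-0.128760i  Y=-0.064433-0.058420i  product +0.000844+0.015882i
  m=-2: Y*=-0.332670-0.190834i  Y=-0.009431-0.289174i  product -0.052047+0.098000i
  m=-1: Y*=-0.264505-0.070479i  Y=+0.298815-0.308720i  product -0.100796+0.060598i
  m=+0: Y*=+0.214784-0.000000i  Y=+0.072762+0.000000i  product +0.015628+0.000000i
  m=+1: Y*=+0.264505-0.070479i  Y=-0.298815-0.308720i  product -0.100796-0.060598i
  m=+2: Y*=-0.332670+0.190834i  Y=-0.009431+0.289174i  product -0.052047-0.098000i
  m=+3: Y*=+0.129840-0.128760i  Y=+0.064433-0.058420i  product +0.000844-0.015882i
Total Σ_m = -0.288371-0.000000i. Multiply by 1.795196: -0.517682-0.000000i. P_3(cos γ) = -0.517682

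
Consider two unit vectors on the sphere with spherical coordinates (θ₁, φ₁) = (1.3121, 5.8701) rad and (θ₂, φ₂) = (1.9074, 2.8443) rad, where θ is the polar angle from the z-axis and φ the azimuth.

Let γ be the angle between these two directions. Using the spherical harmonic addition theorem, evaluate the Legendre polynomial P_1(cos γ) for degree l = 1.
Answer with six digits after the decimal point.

Term-by-term m-sum for l=1 (normalisation 4π/3 = 4.188790):
  m=-1: Y*=(0.305904, -0.134079)  Y=(-0.311800, -0.095527)  product (-0.108189, 0.012584)
  m=+0: Y*=(0.124995, -0.000000)  Y=(-0.161377, 0.000000)  product (-0.020171, 0.000000)
  m=+1: Y*=(-0.305904, -0.134079)  Y=(0.311800, -0.095527)  product (-0.108189, -0.012584)
Total Σ_m = (-0.236550, 0.000000). Multiply by 4.188790: (-0.990856, 0.000000). P_1(cos γ) = -0.990856

-0.990856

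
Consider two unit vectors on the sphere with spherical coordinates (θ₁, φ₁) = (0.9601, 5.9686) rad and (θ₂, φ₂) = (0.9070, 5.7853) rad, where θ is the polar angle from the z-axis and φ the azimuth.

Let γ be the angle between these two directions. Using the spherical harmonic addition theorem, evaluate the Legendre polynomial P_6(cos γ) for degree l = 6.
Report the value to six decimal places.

Addition theorem: P_6(cos γ) = (4π/13) Σ_m Y*_{lm}(Ω₁) Y_{lm}(Ω₂), m = −6…6:
  m=-6: -0.045489-0.138791i × -0.113989+0.017727i = +0.007646+0.015014i  (running Σ = +0.007646+0.015014i)
  m=-5: -0.000754-0.354143i × -0.248431+0.189709i = +0.067371+0.087837i  (running Σ = +0.075017+0.102851i)
  m=-4: +0.129298-0.400257i × -0.178115+0.398051i = +0.136293+0.122759i  (running Σ = +0.211310+0.225610i)
  m=-3: +0.074373-0.102641i × +0.017766+0.229855i = +0.024914+0.015271i  (running Σ = +0.236224+0.240881i)
  m=-2: -0.238716+0.173748i × -0.118429-0.182738i = +0.060021+0.023046i  (running Σ = +0.296246+0.263927i)
  m=-1: -0.238639+0.077651i × -0.286806-0.155896i = +0.080549+0.014932i  (running Σ = +0.376794+0.278859i)
  m=0: +0.233928-0.000000i × +0.133710+0.000000i = +0.031279+0.000000i  (running Σ = +0.408073+0.278859i)
  m=1: +0.238639+0.077651i × +0.286806-0.155896i = +0.080549-0.014932i  (running Σ = +0.488622+0.263927i)
  m=2: -0.238716-0.173748i × -0.118429+0.182738i = +0.060021-0.023046i  (running Σ = +0.548643+0.240881i)
  m=3: -0.074373-0.102641i × -0.017766+0.229855i = +0.024914-0.015271i  (running Σ = +0.573557+0.225610i)
  m=4: +0.129298+0.400257i × -0.178115-0.398051i = +0.136293-0.122759i  (running Σ = +0.709850+0.102851i)
  m=5: +0.000754-0.354143i × +0.248431+0.189709i = +0.067371-0.087837i  (running Σ = +0.777222+0.015014i)
  m=6: -0.045489+0.138791i × -0.113989-0.017727i = +0.007646-0.015014i  (running Σ = +0.784867+0.000000i)
Total Σ_m = +0.784867+0.000000i. Multiply by 0.966644: +0.758687+0.000000i. P_6(cos γ) = 0.758687

0.758687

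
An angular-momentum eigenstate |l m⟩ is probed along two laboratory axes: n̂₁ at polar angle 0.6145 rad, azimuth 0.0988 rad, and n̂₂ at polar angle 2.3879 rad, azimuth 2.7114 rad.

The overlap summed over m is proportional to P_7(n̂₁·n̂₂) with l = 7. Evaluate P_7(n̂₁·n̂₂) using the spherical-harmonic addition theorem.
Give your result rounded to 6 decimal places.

0.140090

Term-by-term m-sum for l=7 (normalisation 4π/15 = 0.837758):
  m=-7: +0.008156+0.006753i × +0.034849-0.004565i = +0.000315+0.000198i  (running Σ = +0.000315+0.000198i)
  m=-6: +0.046569+0.031370i × +0.118688-0.074484i = +0.007864+0.000255i  (running Σ = +0.008179+0.000453i)
  m=-5: +0.158035+0.085108i × +0.178470-0.272304i = +0.051380-0.027844i  (running Σ = +0.059559-0.027392i)
  m=-4: +0.347236+0.144848i × +0.068595-0.453942i = +0.089571-0.147689i  (running Σ = +0.149130-0.175081i)
  m=-3: +0.459727+0.140399i × -0.081716-0.283941i = +0.002298-0.142008i  (running Σ = +0.151428-0.317090i)
  m=-2: +0.220704+0.044188i × +0.106648+0.123975i = +0.018060+0.032074i  (running Σ = +0.169488-0.285015i)
  m=-1: -0.287502-0.028498i × +0.344614+0.158127i = -0.094571-0.055283i  (running Σ = +0.074917-0.340298i)
  m=0: -0.330454-0.000000i × -0.052614+0.000000i = +0.017387+0.000000i  (running Σ = +0.092303-0.340298i)
  m=1: +0.287502-0.028498i × -0.344614+0.158127i = -0.094571+0.055283i  (running Σ = -0.002268-0.285015i)
  m=2: +0.220704-0.044188i × +0.106648-0.123975i = +0.018060-0.032074i  (running Σ = +0.015792-0.317090i)
  m=3: -0.459727+0.140399i × +0.081716-0.283941i = +0.002298+0.142008i  (running Σ = +0.018090-0.175081i)
  m=4: +0.347236-0.144848i × +0.068595+0.453942i = +0.089571+0.147689i  (running Σ = +0.107662-0.027392i)
  m=5: -0.158035+0.085108i × -0.178470-0.272304i = +0.051380+0.027844i  (running Σ = +0.159041+0.000453i)
  m=6: +0.046569-0.031370i × +0.118688+0.074484i = +0.007864-0.000255i  (running Σ = +0.166905+0.000198i)
  m=7: -0.008156+0.006753i × -0.034849-0.004565i = +0.000315-0.000198i  (running Σ = +0.167220-0.000000i)
Σ over m = +0.167220-0.000000i; ×(4π/15) → +0.140090-0.000000i. Real part: 0.140090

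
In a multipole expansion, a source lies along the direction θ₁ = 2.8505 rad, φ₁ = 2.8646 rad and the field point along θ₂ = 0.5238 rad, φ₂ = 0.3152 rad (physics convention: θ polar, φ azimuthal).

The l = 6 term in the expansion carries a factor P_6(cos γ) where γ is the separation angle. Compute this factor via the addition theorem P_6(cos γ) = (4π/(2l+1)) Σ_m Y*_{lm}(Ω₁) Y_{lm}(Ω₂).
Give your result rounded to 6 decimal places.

0.170853

Summing Y*_{l m}(θ₁,φ₁)·Y_{l m}(θ₂,φ₂) over m ∈ [−6, 6]; prefactor 4π/(2·6+1) = 0.966644:
  m=-6: -0.00002 - 0.00027j × -0.00238 - 0.00718j = -0.00000 + 0.00000j  (running Σ = -0.00000 + 0.00000j)
  m=-5: 0.00058 - 0.00307j × -0.00024 - 0.04536j = -0.00014 - 0.00003j  (running Σ = -0.00014 - 0.00002j)
  m=-4: 0.00983 - 0.01970j × 0.04937 - 0.15413j = -0.00255 - 0.00249j  (running Σ = -0.00269 - 0.00251j)
  m=-3: 0.07054 - 0.07729j × 0.21679 - 0.30035j = -0.00792 - 0.03794j  (running Σ = -0.01061 - 0.04045j)
  m=-2: 0.27994 - 0.17317j × 0.39867 - 0.29092j = 0.06122 - 0.15048j  (running Σ = 0.05061 - 0.19093j)
  m=-1: 0.57290 - 0.16288j × 0.17967 - 0.05858j = 0.09339 - 0.06283j  (running Σ = 0.14400 - 0.25376j)
  m=0: 0.29226 + 0.00000j × -0.38067 + 0.00000j = -0.11126 + 0.00000j  (running Σ = 0.03275 - 0.25376j)
  m=1: -0.57290 - 0.16288j × -0.17967 - 0.05858j = 0.09339 + 0.06283j  (running Σ = 0.12614 - 0.19093j)
  m=2: 0.27994 + 0.17317j × 0.39867 + 0.29092j = 0.06122 + 0.15048j  (running Σ = 0.18736 - 0.04045j)
  m=3: -0.07054 - 0.07729j × -0.21679 - 0.30035j = -0.00792 + 0.03794j  (running Σ = 0.17944 - 0.00251j)
  m=4: 0.00983 + 0.01970j × 0.04937 + 0.15413j = -0.00255 + 0.00249j  (running Σ = 0.17689 - 0.00002j)
  m=5: -0.00058 - 0.00307j × 0.00024 - 0.04536j = -0.00014 + 0.00003j  (running Σ = 0.17675 + 0.00000j)
  m=6: -0.00002 + 0.00027j × -0.00238 + 0.00718j = -0.00000 - 0.00000j  (running Σ = 0.17675 - 0.00000j)
Σ over m = 0.17675 - 0.00000j; ×(4π/13) → 0.17085 - 0.00000j. Real part: 0.170853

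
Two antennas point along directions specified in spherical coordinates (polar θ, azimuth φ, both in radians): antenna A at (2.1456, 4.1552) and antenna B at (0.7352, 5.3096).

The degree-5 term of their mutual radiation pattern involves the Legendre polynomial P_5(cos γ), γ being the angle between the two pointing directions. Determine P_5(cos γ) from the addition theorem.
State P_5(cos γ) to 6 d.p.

Addition theorem: P_5(cos γ) = (4π/11) Σ_m Y*_{lm}(Ω₁) Y_{lm}(Ω₂), m = −5…5:
  [-5]  conj(Y_{5,-5})(Ω₁) = -0.06731 + 0.18120j ; Y_{5,-5}(Ω₂) = 0.00976 - 0.06225j ; Δ = 0.01062 + 0.00596j
  [-4]  conj(Y_{5,-4})(Ω₁) = 0.24213 + 0.31329j ; Y_{5,-4}(Ω₂) = -0.16080 - 0.15063j ; Δ = 0.00826 - 0.08685j
  [-3]  conj(Y_{5,-3})(Ω₁) = 0.33784 - 0.03416j ; Y_{5,-3}(Ω₂) = -0.40243 + 0.09035j ; Δ = -0.13287 + 0.04427j
  [-2]  conj(Y_{5,-2})(Ω₁) = -0.03240 + 0.06599j ; Y_{5,-2}(Ω₂) = -0.13518 + 0.34203j ; Δ = -0.01819 - 0.02000j
  [-1]  conj(Y_{5,-1})(Ω₁) = 0.18528 + 0.29737j ; Y_{5,-1}(Ω₂) = -0.04185 - 0.06155j ; Δ = 0.01055 - 0.02385j
  [+0]  conj(Y_{5,0})(Ω₁) = 0.01185 + 0.00000j ; Y_{5,0}(Ω₂) = -0.38536 + 0.00000j ; Δ = -0.00457 + 0.00000j
  [+1]  conj(Y_{5,1})(Ω₁) = -0.18528 + 0.29737j ; Y_{5,1}(Ω₂) = 0.04185 - 0.06155j ; Δ = 0.01055 + 0.02385j
  [+2]  conj(Y_{5,2})(Ω₁) = -0.03240 - 0.06599j ; Y_{5,2}(Ω₂) = -0.13518 - 0.34203j ; Δ = -0.01819 + 0.02000j
  [+3]  conj(Y_{5,3})(Ω₁) = -0.33784 - 0.03416j ; Y_{5,3}(Ω₂) = 0.40243 + 0.09035j ; Δ = -0.13287 - 0.04427j
  [+4]  conj(Y_{5,4})(Ω₁) = 0.24213 - 0.31329j ; Y_{5,4}(Ω₂) = -0.16080 + 0.15063j ; Δ = 0.00826 + 0.08685j
  [+5]  conj(Y_{5,5})(Ω₁) = 0.06731 + 0.18120j ; Y_{5,5}(Ω₂) = -0.00976 - 0.06225j ; Δ = 0.01062 - 0.00596j
Accumulated sum -0.24783 - 0.00000j; after 4π/(2l+1) scaling, -0.28312 - 0.00000j ⇒ P_5 = -0.283125

-0.283125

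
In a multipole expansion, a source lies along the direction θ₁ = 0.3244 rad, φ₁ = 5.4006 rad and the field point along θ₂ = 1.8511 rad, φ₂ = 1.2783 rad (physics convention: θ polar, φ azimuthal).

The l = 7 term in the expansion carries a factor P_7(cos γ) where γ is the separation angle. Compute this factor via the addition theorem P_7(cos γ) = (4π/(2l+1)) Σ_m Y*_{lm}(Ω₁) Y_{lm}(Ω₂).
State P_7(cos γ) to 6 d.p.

-0.067492

Addition theorem: P_7(cos γ) = (4π/15) Σ_m Y*_{lm}(Ω₁) Y_{lm}(Ω₂), m = −7…7:
  m=-7: (0.000166, 0.000018) × (-0.336238, -0.173632) = (-0.000053, -0.000035)  (running Σ = (-0.000053, -0.000035))
  m=-6: (0.001024, 0.001552) × (-0.074653, 0.400728) = (-0.000698, 0.000294)  (running Σ = (-0.000751, 0.000260))
  m=-5: (-0.003803, 0.012318) × (-0.001513, 0.000164) = (0.000004, -0.000019)  (running Σ = (-0.000748, 0.000240))
  m=-4: (-0.057663, 0.023618) × (0.135443, 0.319630) = (-0.015359, -0.015232)  (running Σ = (-0.016107, -0.014992))
  m=-3: (-0.186512, -0.100404) × (0.091644, -0.076148) = (-0.024738, 0.005001)  (running Σ = (-0.040845, -0.009990))
  m=-2: (-0.091946, -0.467062) × (0.247232, 0.163749) = (0.053749, -0.130529)  (running Σ = (0.012904, -0.140519))
  m=-1: (0.359952, -0.437720) × (0.046459, -0.154280) = (-0.050808, -0.075869)  (running Σ = (-0.037905, -0.216389))
  m=0: (-0.017049, -0.000000) × (0.278802, 0.000000) = (-0.004753, -0.000000)  (running Σ = (-0.042658, -0.216389))
  m=1: (-0.359952, -0.437720) × (-0.046459, -0.154280) = (-0.050808, 0.075869)  (running Σ = (-0.093466, -0.140519))
  m=2: (-0.091946, 0.467062) × (0.247232, -0.163749) = (0.053749, 0.130529)  (running Σ = (-0.039717, -0.009990))
  m=3: (0.186512, -0.100404) × (-0.091644, -0.076148) = (-0.024738, -0.005001)  (running Σ = (-0.064455, -0.014992))
  m=4: (-0.057663, -0.023618) × (0.135443, -0.319630) = (-0.015359, 0.015232)  (running Σ = (-0.079815, 0.000240))
  m=5: (0.003803, 0.012318) × (0.001513, 0.000164) = (0.000004, 0.000019)  (running Σ = (-0.079811, 0.000260))
  m=6: (0.001024, -0.001552) × (-0.074653, -0.400728) = (-0.000698, -0.000294)  (running Σ = (-0.080509, -0.000035))
  m=7: (-0.000166, 0.000018) × (0.336238, -0.173632) = (-0.000053, 0.000035)  (running Σ = (-0.080562, 0.000000))
Total Σ_m = (-0.080562, 0.000000). Multiply by 0.837758: (-0.067492, 0.000000). P_7(cos γ) = -0.067492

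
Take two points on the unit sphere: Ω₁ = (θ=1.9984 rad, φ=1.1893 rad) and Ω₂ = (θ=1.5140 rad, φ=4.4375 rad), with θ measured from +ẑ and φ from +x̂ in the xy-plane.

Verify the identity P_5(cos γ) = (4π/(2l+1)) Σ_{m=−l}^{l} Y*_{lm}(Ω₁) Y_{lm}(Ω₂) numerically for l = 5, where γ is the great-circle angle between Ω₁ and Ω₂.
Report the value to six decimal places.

-0.157615

Term-by-term m-sum for l=5 (normalisation 4π/11 = 1.142397):
  [-5]  conj(Y_{5,-5})(Ω₁) = (0.273315, -0.095663) ; Y_{5,-5}(Ω₂) = (-0.451556, 0.089821) ; Δ = (-0.114824, 0.067747)
  [-4]  conj(Y_{5,-4})(Ω₁) = (-0.018694, 0.416892) ; Y_{5,-4}(Ω₂) = (0.037581, 0.073757) ; Δ = (-0.031451, 0.014289)
  [-3]  conj(Y_{5,-3})(Ω₁) = (-0.129991, -0.059037) ; Y_{5,-3}(Ω₂) = (-0.245475, 0.226916) ; Δ = (0.045306, -0.015005)
  [-2]  conj(Y_{5,-2})(Ω₁) = (-0.203616, 0.194690) ; Y_{5,-2}(Ω₂) = (0.080974, 0.049621) ; Δ = (-0.026148, 0.005661)
  [-1]  conj(Y_{5,-1})(Ω₁) = (-0.085344, -0.212749) ; Y_{5,-1}(Ω₂) = (-0.082900, 0.293943) ; Δ = (0.069611, -0.007449)
  [+0]  conj(Y_{5,0})(Ω₁) = (-0.234018, -0.000000) ; Y_{5,0}(Ω₂) = (0.098089, 0.000000) ; Δ = (-0.022955, -0.000000)
  [+1]  conj(Y_{5,1})(Ω₁) = (0.085344, -0.212749) ; Y_{5,1}(Ω₂) = (0.082900, 0.293943) ; Δ = (0.069611, 0.007449)
  [+2]  conj(Y_{5,2})(Ω₁) = (-0.203616, -0.194690) ; Y_{5,2}(Ω₂) = (0.080974, -0.049621) ; Δ = (-0.026148, -0.005661)
  [+3]  conj(Y_{5,3})(Ω₁) = (0.129991, -0.059037) ; Y_{5,3}(Ω₂) = (0.245475, 0.226916) ; Δ = (0.045306, 0.015005)
  [+4]  conj(Y_{5,4})(Ω₁) = (-0.018694, -0.416892) ; Y_{5,4}(Ω₂) = (0.037581, -0.073757) ; Δ = (-0.031451, -0.014289)
  [+5]  conj(Y_{5,5})(Ω₁) = (-0.273315, -0.095663) ; Y_{5,5}(Ω₂) = (0.451556, 0.089821) ; Δ = (-0.114824, -0.067747)
Σ over m = (-0.137968, 0.000000); ×(4π/11) → (-0.157615, 0.000000). Real part: -0.157615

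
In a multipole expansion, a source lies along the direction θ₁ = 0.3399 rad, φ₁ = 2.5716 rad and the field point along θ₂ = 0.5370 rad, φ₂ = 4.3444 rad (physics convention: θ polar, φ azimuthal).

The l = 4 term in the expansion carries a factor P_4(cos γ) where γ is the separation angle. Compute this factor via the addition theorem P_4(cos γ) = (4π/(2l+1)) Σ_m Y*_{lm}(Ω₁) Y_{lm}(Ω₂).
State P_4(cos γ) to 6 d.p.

-0.297022

Addition theorem: P_4(cos γ) = (4π/9) Σ_m Y*_{lm}(Ω₁) Y_{lm}(Ω₂), m = −4…4:
  [-4]  conj(Y_{4,-4})(Ω₁) = -0.003560-0.004149i ; Y_{4,-4}(Ω₂) = +0.002991+0.030158i ; Δ = +0.000114-0.000120i
  [-3]  conj(Y_{4,-3})(Ω₁) = +0.006067+0.043306i ; Y_{4,-3}(Ω₂) = +0.128573-0.064799i ; Δ = +0.003586+0.005175i
  [-2]  conj(Y_{4,-2})(Ω₁) = +0.081085-0.176424i ; Y_{4,-2}(Ω₂) = -0.270448-0.244956i ; Δ = -0.065145+0.027851i
  [-1]  conj(Y_{4,-1})(Ω₁) = -0.403360+0.258537i ; Y_{4,-1}(Ω₂) = -0.162193+0.420678i ; Δ = -0.043339-0.211618i
  [+0]  conj(Y_{4,0})(Ω₁) = +0.421701-0.000000i ; Y_{4,0}(Ω₂) = -0.007493+0.000000i ; Δ = -0.003160+0.000000i
  [+1]  conj(Y_{4,1})(Ω₁) = +0.403360+0.258537i ; Y_{4,1}(Ω₂) = +0.162193+0.420678i ; Δ = -0.043339+0.211618i
  [+2]  conj(Y_{4,2})(Ω₁) = +0.081085+0.176424i ; Y_{4,2}(Ω₂) = -0.270448+0.244956i ; Δ = -0.065145-0.027851i
  [+3]  conj(Y_{4,3})(Ω₁) = -0.006067+0.043306i ; Y_{4,3}(Ω₂) = -0.128573-0.064799i ; Δ = +0.003586-0.005175i
  [+4]  conj(Y_{4,4})(Ω₁) = -0.003560+0.004149i ; Y_{4,4}(Ω₂) = +0.002991-0.030158i ; Δ = +0.000114+0.000120i
Total Σ_m = -0.212726+0.000000i. Multiply by 1.396263: -0.297022+0.000000i. P_4(cos γ) = -0.297022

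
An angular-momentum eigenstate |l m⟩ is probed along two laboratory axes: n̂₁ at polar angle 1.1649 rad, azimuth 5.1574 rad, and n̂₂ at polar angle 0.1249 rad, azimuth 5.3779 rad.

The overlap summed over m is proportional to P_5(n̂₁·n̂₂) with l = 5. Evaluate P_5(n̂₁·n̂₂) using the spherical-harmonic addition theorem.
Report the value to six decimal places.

Term-by-term m-sum for l=5 (normalisation 4π/11 = 1.142397):
  m=-5: Y*=+0.241086+0.184900i  Y=-0.000003-0.000014i  product +0.000002-0.000004i
  m=-4: Y*=-0.085771+0.403901i  Y=-0.000311-0.000162i  product +0.000092-0.000112i
  m=-3: Y*=-0.105155+0.025262i  Y=-0.004788+0.002171i  product +0.000449-0.000349i
  m=-2: Y*=+0.189237+0.233643i  Y=-0.012106+0.049519i  product -0.013861+0.006542i
  m=-1: Y*=-0.085147+0.178537i  Y=+0.186509+0.237599i  product -0.058301+0.013068i
  m=+0: Y*=+0.259430-0.000000i  Y=+0.829229+0.000000i  product +0.215127+0.000000i
  m=+1: Y*=+0.085147+0.178537i  Y=-0.186509+0.237599i  product -0.058301-0.013068i
  m=+2: Y*=+0.189237-0.233643i  Y=-0.012106-0.049519i  product -0.013861-0.006542i
  m=+3: Y*=+0.105155+0.025262i  Y=+0.004788+0.002171i  product +0.000449+0.000349i
  m=+4: Y*=-0.085771-0.403901i  Y=-0.000311+0.000162i  product +0.000092+0.000112i
  m=+5: Y*=-0.241086+0.184900i  Y=+0.000003-0.000014i  product +0.000002+0.000004i
Accumulated sum +0.071889-0.000000i; after 4π/(2l+1) scaling, +0.082125-0.000000i ⇒ P_5 = 0.082125

0.082125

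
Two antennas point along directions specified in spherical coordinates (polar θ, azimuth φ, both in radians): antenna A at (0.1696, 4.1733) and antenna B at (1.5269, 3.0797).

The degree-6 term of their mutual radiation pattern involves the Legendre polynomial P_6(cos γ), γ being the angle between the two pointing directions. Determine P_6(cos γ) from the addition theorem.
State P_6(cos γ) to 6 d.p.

-0.221027

Expand P_6 via completeness: Σ_{m} conj(Y_{6,m}) at Ω₁ times Y_{6,m} at Ω₂ —
  [-6]  conj(Y_{6,-6})(Ω₁) = 0.00001 - 0.00000j ; Y_{6,-6}(Ω₂) = 0.44756 + 0.17429j ; Δ = 0.00001 + 0.00000j
  [-5]  conj(Y_{6,-5})(Ω₁) = -0.00010 + 0.00020j ; Y_{6,-5}(Ω₂) = -0.06961 - 0.02226j ; Δ = 0.00001 - 0.00001j
  [-4]  conj(Y_{6,-4})(Ω₁) = -0.00155 - 0.00234j ; Y_{6,-4}(Ω₂) = -0.33727 - 0.08525j ; Δ = 0.00032 + 0.00092j
  [-3]  conj(Y_{6,-3})(Ω₁) = 0.02371 - 0.00110j ; Y_{6,-3}(Ω₂) = 0.08344 + 0.01567j ; Δ = 0.00200 + 0.00028j
  [-2]  conj(Y_{6,-2})(Ω₁) = -0.06433 + 0.11985j ; Y_{6,-2}(Ω₂) = 0.31144 + 0.03875j ; Δ = -0.02468 + 0.03483j
  [-1]  conj(Y_{6,-1})(Ω₁) = -0.24633 - 0.41180j ; Y_{6,-1}(Ω₂) = -0.08909 - 0.00552j ; Δ = 0.01967 + 0.03805j
  [+0]  conj(Y_{6,0})(Ω₁) = 0.73201 + 0.00000j ; Y_{6,0}(Ω₂) = -0.30507 + 0.00000j ; Δ = -0.22331 + 0.00000j
  [+1]  conj(Y_{6,1})(Ω₁) = 0.24633 - 0.41180j ; Y_{6,1}(Ω₂) = 0.08909 - 0.00552j ; Δ = 0.01967 - 0.03805j
  [+2]  conj(Y_{6,2})(Ω₁) = -0.06433 - 0.11985j ; Y_{6,2}(Ω₂) = 0.31144 - 0.03875j ; Δ = -0.02468 - 0.03483j
  [+3]  conj(Y_{6,3})(Ω₁) = -0.02371 - 0.00110j ; Y_{6,3}(Ω₂) = -0.08344 + 0.01567j ; Δ = 0.00200 - 0.00028j
  [+4]  conj(Y_{6,4})(Ω₁) = -0.00155 + 0.00234j ; Y_{6,4}(Ω₂) = -0.33727 + 0.08525j ; Δ = 0.00032 - 0.00092j
  [+5]  conj(Y_{6,5})(Ω₁) = 0.00010 + 0.00020j ; Y_{6,5}(Ω₂) = 0.06961 - 0.02226j ; Δ = 0.00001 + 0.00001j
  [+6]  conj(Y_{6,6})(Ω₁) = 0.00001 + 0.00000j ; Y_{6,6}(Ω₂) = 0.44756 - 0.17429j ; Δ = 0.00001 - 0.00000j
Σ over m = -0.22865 - 0.00000j; ×(4π/13) → -0.22103 - 0.00000j. Real part: -0.221027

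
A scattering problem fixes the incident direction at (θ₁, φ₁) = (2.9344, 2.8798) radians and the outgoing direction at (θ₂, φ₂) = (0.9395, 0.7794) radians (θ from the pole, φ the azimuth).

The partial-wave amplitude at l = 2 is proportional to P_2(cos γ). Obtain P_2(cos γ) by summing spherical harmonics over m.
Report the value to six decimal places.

Term-by-term m-sum for l=2 (normalisation 4π/5 = 2.513274):
  m=-2: (0.014156, -0.008173) × (0.003020, -0.251707) = (-0.002014, -0.003588)  (running Σ = (-0.002014, -0.003588))
  m=-1: (0.150225, -0.040252) × (0.261823, -0.258701) = (0.028919, -0.049402)  (running Σ = (0.026905, -0.052990))
  m=0: (0.590743, -0.000000) × (0.014186, 0.000000) = (0.008380, 0.000000)  (running Σ = (0.035285, -0.052990))
  m=1: (-0.150225, -0.040252) × (-0.261823, -0.258701) = (0.028919, 0.049402)  (running Σ = (0.064205, -0.003588))
  m=2: (0.014156, 0.008173) × (0.003020, 0.251707) = (-0.002014, 0.003588)  (running Σ = (0.062190, -0.000000))
Σ over m = (0.062190, -0.000000); ×(4π/5) → (0.156301, -0.000000). Real part: 0.156301

0.156301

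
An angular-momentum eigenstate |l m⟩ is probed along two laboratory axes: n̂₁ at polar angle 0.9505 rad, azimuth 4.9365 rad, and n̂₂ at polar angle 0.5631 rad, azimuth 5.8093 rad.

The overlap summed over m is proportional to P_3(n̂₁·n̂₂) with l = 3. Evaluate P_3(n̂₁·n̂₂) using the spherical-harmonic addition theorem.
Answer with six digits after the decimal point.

Term-by-term m-sum for l=3 (normalisation 4π/7 = 1.795196):
  [-3]  conj(Y_{3,-3})(Ω₁) = -0.14000 + 0.17587j ; Y_{3,-3}(Ω₂) = 0.00943 + 0.06276j ; Δ = -0.01236 - 0.00713j
  [-2]  conj(Y_{3,-2})(Ω₁) = -0.35448 - 0.17046j ; Y_{3,-2}(Ω₂) = 0.14369 + 0.19999j ; Δ = -0.01685 - 0.09538j
  [-1]  conj(Y_{3,-1})(Ω₁) = 0.04029 - 0.17676j ; Y_{3,-1}(Ω₂) = 0.39531 + 0.20274j ; Δ = 0.05176 - 0.06171j
  [+0]  conj(Y_{3,0})(Ω₁) = -0.28429 + 0.00000j ; Y_{3,0}(Ω₂) = 0.18152 + 0.00000j ; Δ = -0.05160 + 0.00000j
  [+1]  conj(Y_{3,1})(Ω₁) = -0.04029 - 0.17676j ; Y_{3,1}(Ω₂) = -0.39531 + 0.20274j ; Δ = 0.05176 + 0.06171j
  [+2]  conj(Y_{3,2})(Ω₁) = -0.35448 + 0.17046j ; Y_{3,2}(Ω₂) = 0.14369 - 0.19999j ; Δ = -0.01685 + 0.09538j
  [+3]  conj(Y_{3,3})(Ω₁) = 0.14000 + 0.17587j ; Y_{3,3}(Ω₂) = -0.00943 + 0.06276j ; Δ = -0.01236 + 0.00713j
Accumulated sum -0.00648 + 0.00000j; after 4π/(2l+1) scaling, -0.01163 + 0.00000j ⇒ P_3 = -0.011635

-0.011635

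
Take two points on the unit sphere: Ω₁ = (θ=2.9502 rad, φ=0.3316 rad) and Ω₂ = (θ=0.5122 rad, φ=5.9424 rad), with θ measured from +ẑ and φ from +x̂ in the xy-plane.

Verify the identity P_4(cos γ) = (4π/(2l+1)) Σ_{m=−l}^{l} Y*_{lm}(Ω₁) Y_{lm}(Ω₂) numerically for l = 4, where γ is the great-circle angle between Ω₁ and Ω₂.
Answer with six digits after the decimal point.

Addition theorem: P_4(cos γ) = (4π/9) Σ_m Y*_{lm}(Ω₁) Y_{lm}(Ω₂), m = −4…4:
  term(m=-4) = (-0.000013, 0.000006)   from Y*(Ω₁)=(0.000140, 0.000562), Y(Ω₂)=(0.005264, 0.024983)
  term(m=-3) = (0.000469, -0.000980)   from Y*(Ω₁)=(-0.004607, -0.007094), Y(Ω₂)=(0.066961, 0.109599)
  term(m=-2) = (0.005410, 0.023525)   from Y*(Ω₁)=(0.054818, 0.042827), Y(Ω₂)=(0.269479, 0.218618)
  term(m=-1) = (-0.121355, -0.096616)   from Y*(Ω₁)=(-0.312989, -0.107766), Y(Ω₂)=(0.441657, 0.156621)
  term(m=+0) = (0.030385, 0.000000)   from Y*(Ω₁)=(0.698014, -0.000000), Y(Ω₂)=(0.043530, 0.000000)
  term(m=+1) = (-0.121355, 0.096616)   from Y*(Ω₁)=(0.312989, -0.107766), Y(Ω₂)=(-0.441657, 0.156621)
  term(m=+2) = (0.005410, -0.023525)   from Y*(Ω₁)=(0.054818, -0.042827), Y(Ω₂)=(0.269479, -0.218618)
  term(m=+3) = (0.000469, 0.000980)   from Y*(Ω₁)=(0.004607, -0.007094), Y(Ω₂)=(-0.066961, 0.109599)
  term(m=+4) = (-0.000013, -0.000006)   from Y*(Ω₁)=(0.000140, -0.000562), Y(Ω₂)=(0.005264, -0.024983)
Accumulated sum (-0.200595, 0.000000); after 4π/(2l+1) scaling, (-0.280084, 0.000000) ⇒ P_4 = -0.280084

-0.280084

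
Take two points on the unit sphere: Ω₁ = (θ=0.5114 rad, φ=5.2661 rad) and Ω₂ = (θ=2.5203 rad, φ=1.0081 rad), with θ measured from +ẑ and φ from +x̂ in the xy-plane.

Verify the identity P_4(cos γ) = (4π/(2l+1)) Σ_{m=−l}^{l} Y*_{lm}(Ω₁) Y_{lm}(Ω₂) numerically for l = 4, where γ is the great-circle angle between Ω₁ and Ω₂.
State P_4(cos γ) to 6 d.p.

Summing Y*_{l m}(θ₁,φ₁)·Y_{l m}(θ₂,φ₂) over m ∈ [−4, 4]; prefactor 4π/(2·4+1) = 1.396263:
  [-4]  conj(Y_{4,-4})(Ω₁) = -0.01524 + 0.02030j ; Y_{4,-4}(Ω₂) = -0.03194 + 0.03950j ; Δ = -0.00032 - 0.00125j
  [-3]  conj(Y_{4,-3})(Ω₁) = -0.12742 - 0.01154j ; Y_{4,-3}(Ω₂) = 0.19935 + 0.02349j ; Δ = -0.02513 - 0.00529j
  [-2]  conj(Y_{4,-2})(Ω₁) = -0.15483 - 0.30987j ; Y_{4,-2}(Ω₂) = -0.17717 - 0.37112j ; Δ = -0.08757 + 0.11236j
  [-1]  conj(Y_{4,-1})(Ω₁) = 0.24668 - 0.39902j ; Y_{4,-1}(Ω₂) = -0.19450 + 0.30838j ; Δ = 0.07507 + 0.15368j
  [+0]  conj(Y_{4,0})(Ω₁) = 0.04521 + 0.00000j ; Y_{4,0}(Ω₂) = -0.16237 + 0.00000j ; Δ = -0.00734 + 0.00000j
  [+1]  conj(Y_{4,1})(Ω₁) = -0.24668 - 0.39902j ; Y_{4,1}(Ω₂) = 0.19450 + 0.30838j ; Δ = 0.07507 - 0.15368j
  [+2]  conj(Y_{4,2})(Ω₁) = -0.15483 + 0.30987j ; Y_{4,2}(Ω₂) = -0.17717 + 0.37112j ; Δ = -0.08757 - 0.11236j
  [+3]  conj(Y_{4,3})(Ω₁) = 0.12742 - 0.01154j ; Y_{4,3}(Ω₂) = -0.19935 + 0.02349j ; Δ = -0.02513 + 0.00529j
  [+4]  conj(Y_{4,4})(Ω₁) = -0.01524 - 0.02030j ; Y_{4,4}(Ω₂) = -0.03194 - 0.03950j ; Δ = -0.00032 + 0.00125j
Accumulated sum -0.08323 - 0.00000j; after 4π/(2l+1) scaling, -0.11621 - 0.00000j ⇒ P_4 = -0.116212

-0.116212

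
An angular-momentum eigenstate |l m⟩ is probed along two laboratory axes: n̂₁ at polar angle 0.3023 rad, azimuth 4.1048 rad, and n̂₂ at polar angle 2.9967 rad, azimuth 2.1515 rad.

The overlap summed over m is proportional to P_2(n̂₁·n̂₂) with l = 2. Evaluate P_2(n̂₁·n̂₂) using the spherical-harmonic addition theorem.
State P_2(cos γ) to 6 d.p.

Addition theorem: P_2(cos γ) = (4π/5) Σ_m Y*_{lm}(Ω₁) Y_{lm}(Ω₂), m = −2…2:
  m=-2: -0.01192 + 0.03210j × -0.00321 + 0.00739j = -0.00020 - 0.00019j  (running Σ = -0.00020 - 0.00019j)
  m=-1: -0.12535 - 0.18027j × 0.06055 + 0.09228j = 0.00905 - 0.02248j  (running Σ = 0.00885 - 0.02267j)
  m=0: 0.54692 + 0.00000j × 0.61106 + 0.00000j = 0.33420 + 0.00000j  (running Σ = 0.34305 - 0.02267j)
  m=1: 0.12535 - 0.18027j × -0.06055 + 0.09228j = 0.00905 + 0.02248j  (running Σ = 0.35209 - 0.00019j)
  m=2: -0.01192 - 0.03210j × -0.00321 - 0.00739j = -0.00020 + 0.00019j  (running Σ = 0.35189 + 0.00000j)
Total Σ_m = 0.35189 + 0.00000j. Multiply by 2.513274: 0.88440 + 0.00000j. P_2(cos γ) = 0.884403

0.884403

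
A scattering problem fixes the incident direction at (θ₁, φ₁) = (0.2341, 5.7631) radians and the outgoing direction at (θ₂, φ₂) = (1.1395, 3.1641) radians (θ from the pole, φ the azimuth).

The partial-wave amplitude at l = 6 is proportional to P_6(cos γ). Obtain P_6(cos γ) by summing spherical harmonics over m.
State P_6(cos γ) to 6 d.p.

Addition theorem: P_6(cos γ) = (4π/13) Σ_m Y*_{lm}(Ω₁) Y_{lm}(Ω₂), m = −6…6:
  m=-6: (-0.000075, -0.000002) × (0.269020, -0.036552) = (-0.000020, 0.000002)  (running Σ = (-0.000020, 0.000002))
  m=-5: (-0.000937, -0.000563) × (-0.430060, 0.048603) = (0.000430, 0.000197)  (running Σ = (0.000410, 0.000199))
  m=-4: (-0.004741, -0.008484) × (0.223213, -0.020150) = (-0.001229, -0.001798)  (running Σ = (-0.000819, -0.001599))
  m=-3: (0.000618, -0.058586) × (0.219481, -0.014842) = (-0.000734, -0.012868)  (running Σ = (-0.001553, -0.014467))
  m=-2: (0.119846, -0.204251) × (-0.305518, 0.013762) = (-0.033804, 0.064051)  (running Σ = (-0.035357, 0.049584))
  m=-1: (0.496782, -0.284495) × (-0.119652, 0.002694) = (-0.058675, 0.035378)  (running Σ = (-0.094032, 0.084963))
  m=0: (0.509734, -0.000000) × (0.315454, 0.000000) = (0.160798, 0.000000)  (running Σ = (0.066766, 0.084963))
  m=1: (-0.496782, -0.284495) × (0.119652, 0.002694) = (-0.058675, -0.035378)  (running Σ = (0.008091, 0.049584))
  m=2: (0.119846, 0.204251) × (-0.305518, -0.013762) = (-0.033804, -0.064051)  (running Σ = (-0.025713, -0.014467))
  m=3: (-0.000618, -0.058586) × (-0.219481, -0.014842) = (-0.000734, 0.012868)  (running Σ = (-0.026447, -0.001599))
  m=4: (-0.004741, 0.008484) × (0.223213, 0.020150) = (-0.001229, 0.001798)  (running Σ = (-0.027676, 0.000199))
  m=5: (0.000937, -0.000563) × (0.430060, 0.048603) = (0.000430, -0.000197)  (running Σ = (-0.027246, 0.000002))
  m=6: (-0.000075, 0.000002) × (0.269020, 0.036552) = (-0.000020, -0.000002)  (running Σ = (-0.027266, -0.000000))
Accumulated sum (-0.027266, -0.000000); after 4π/(2l+1) scaling, (-0.026356, -0.000000) ⇒ P_6 = -0.026356

-0.026356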